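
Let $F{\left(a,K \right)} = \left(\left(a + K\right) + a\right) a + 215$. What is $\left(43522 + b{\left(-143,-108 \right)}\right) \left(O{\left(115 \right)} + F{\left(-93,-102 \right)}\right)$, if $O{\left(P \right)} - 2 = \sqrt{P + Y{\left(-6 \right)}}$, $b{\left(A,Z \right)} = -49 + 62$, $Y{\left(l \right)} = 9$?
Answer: $1175488535 + 87070 \sqrt{31} \approx 1.176 \cdot 10^{9}$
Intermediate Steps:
$F{\left(a,K \right)} = 215 + a \left(K + 2 a\right)$ ($F{\left(a,K \right)} = \left(\left(K + a\right) + a\right) a + 215 = \left(K + 2 a\right) a + 215 = a \left(K + 2 a\right) + 215 = 215 + a \left(K + 2 a\right)$)
$b{\left(A,Z \right)} = 13$
$O{\left(P \right)} = 2 + \sqrt{9 + P}$ ($O{\left(P \right)} = 2 + \sqrt{P + 9} = 2 + \sqrt{9 + P}$)
$\left(43522 + b{\left(-143,-108 \right)}\right) \left(O{\left(115 \right)} + F{\left(-93,-102 \right)}\right) = \left(43522 + 13\right) \left(\left(2 + \sqrt{9 + 115}\right) + \left(215 + 2 \left(-93\right)^{2} - -9486\right)\right) = 43535 \left(\left(2 + \sqrt{124}\right) + \left(215 + 2 \cdot 8649 + 9486\right)\right) = 43535 \left(\left(2 + 2 \sqrt{31}\right) + \left(215 + 17298 + 9486\right)\right) = 43535 \left(\left(2 + 2 \sqrt{31}\right) + 26999\right) = 43535 \left(27001 + 2 \sqrt{31}\right) = 1175488535 + 87070 \sqrt{31}$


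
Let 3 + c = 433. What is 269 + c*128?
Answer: 55309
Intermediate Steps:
c = 430 (c = -3 + 433 = 430)
269 + c*128 = 269 + 430*128 = 269 + 55040 = 55309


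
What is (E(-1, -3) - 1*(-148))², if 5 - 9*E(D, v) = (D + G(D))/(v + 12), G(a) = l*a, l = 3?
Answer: 144889369/6561 ≈ 22083.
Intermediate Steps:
G(a) = 3*a
E(D, v) = 5/9 - 4*D/(9*(12 + v)) (E(D, v) = 5/9 - (D + 3*D)/(9*(v + 12)) = 5/9 - 4*D/(9*(12 + v)))
(E(-1, -3) - 1*(-148))² = ((60 - 4*(-1) + 5*(-3))/(9*(12 - 3)) - 1*(-148))² = ((⅑)*(60 + 4 - 15)/9 + 148)² = ((⅑)*(⅑)*49 + 148)² = (49/81 + 148)² = (12037/81)² = 144889369/6561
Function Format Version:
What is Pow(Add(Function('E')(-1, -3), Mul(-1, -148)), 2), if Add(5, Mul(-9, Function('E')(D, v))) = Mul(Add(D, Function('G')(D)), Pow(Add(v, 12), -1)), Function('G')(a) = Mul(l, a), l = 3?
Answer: Rational(144889369, 6561) ≈ 22083.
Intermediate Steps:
Function('G')(a) = Mul(3, a)
Function('E')(D, v) = Add(Rational(5, 9), Mul(Rational(-4, 9), D, Pow(Add(12, v), -1))) (Function('E')(D, v) = Add(Rational(5, 9), Mul(Rational(-1, 9), Mul(Add(D, Mul(3, D)), Pow(Add(v, 12), -1)))) = Add(Rational(5, 9), Mul(Rational(-1, 9), Mul(Mul(4, D), Pow(Add(12, v), -1)))) = Add(Rational(5, 9), Mul(Rational(-1, 9), Mul(4, D, Pow(Add(12, v), -1)))) = Add(Rational(5, 9), Mul(Rational(-4, 9), D, Pow(Add(12, v), -1))))
Pow(Add(Function('E')(-1, -3), Mul(-1, -148)), 2) = Pow(Add(Mul(Rational(1, 9), Pow(Add(12, -3), -1), Add(60, Mul(-4, -1), Mul(5, -3))), Mul(-1, -148)), 2) = Pow(Add(Mul(Rational(1, 9), Pow(9, -1), Add(60, 4, -15)), 148), 2) = Pow(Add(Mul(Rational(1, 9), Rational(1, 9), 49), 148), 2) = Pow(Add(Rational(49, 81), 148), 2) = Pow(Rational(12037, 81), 2) = Rational(144889369, 6561)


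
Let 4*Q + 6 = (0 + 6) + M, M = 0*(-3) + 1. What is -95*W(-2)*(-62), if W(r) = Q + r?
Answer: -20615/2 ≈ -10308.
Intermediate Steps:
M = 1 (M = 0 + 1 = 1)
Q = ¼ (Q = -3/2 + ((0 + 6) + 1)/4 = -3/2 + (6 + 1)/4 = -3/2 + (¼)*7 = -3/2 + 7/4 = ¼ ≈ 0.25000)
W(r) = ¼ + r
-95*W(-2)*(-62) = -95*(¼ - 2)*(-62) = -95*(-7/4)*(-62) = (665/4)*(-62) = -20615/2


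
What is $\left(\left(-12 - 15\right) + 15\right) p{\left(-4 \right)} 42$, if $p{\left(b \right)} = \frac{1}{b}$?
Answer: $126$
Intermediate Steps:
$\left(\left(-12 - 15\right) + 15\right) p{\left(-4 \right)} 42 = \frac{\left(-12 - 15\right) + 15}{-4} \cdot 42 = \left(-27 + 15\right) \left(- \frac{1}{4}\right) 42 = \left(-12\right) \left(- \frac{1}{4}\right) 42 = 3 \cdot 42 = 126$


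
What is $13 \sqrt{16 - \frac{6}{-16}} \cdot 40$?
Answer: $130 \sqrt{262} \approx 2104.2$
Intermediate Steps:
$13 \sqrt{16 - \frac{6}{-16}} \cdot 40 = 13 \sqrt{16 - - \frac{3}{8}} \cdot 40 = 13 \sqrt{16 + \frac{3}{8}} \cdot 40 = 13 \sqrt{\frac{131}{8}} \cdot 40 = 13 \frac{\sqrt{262}}{4} \cdot 40 = \frac{13 \sqrt{262}}{4} \cdot 40 = 130 \sqrt{262}$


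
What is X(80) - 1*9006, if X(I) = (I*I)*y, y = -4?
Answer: -34606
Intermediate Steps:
X(I) = -4*I² (X(I) = (I*I)*(-4) = I²*(-4) = -4*I²)
X(80) - 1*9006 = -4*80² - 1*9006 = -4*6400 - 9006 = -25600 - 9006 = -34606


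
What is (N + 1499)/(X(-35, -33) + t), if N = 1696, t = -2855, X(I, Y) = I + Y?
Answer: -3195/2923 ≈ -1.0931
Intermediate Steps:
(N + 1499)/(X(-35, -33) + t) = (1696 + 1499)/((-35 - 33) - 2855) = 3195/(-68 - 2855) = 3195/(-2923) = 3195*(-1/2923) = -3195/2923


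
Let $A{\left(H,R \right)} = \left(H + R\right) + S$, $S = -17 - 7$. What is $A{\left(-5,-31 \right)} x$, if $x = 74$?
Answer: $-4440$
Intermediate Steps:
$S = -24$ ($S = -17 - 7 = -24$)
$A{\left(H,R \right)} = -24 + H + R$ ($A{\left(H,R \right)} = \left(H + R\right) - 24 = -24 + H + R$)
$A{\left(-5,-31 \right)} x = \left(-24 - 5 - 31\right) 74 = \left(-60\right) 74 = -4440$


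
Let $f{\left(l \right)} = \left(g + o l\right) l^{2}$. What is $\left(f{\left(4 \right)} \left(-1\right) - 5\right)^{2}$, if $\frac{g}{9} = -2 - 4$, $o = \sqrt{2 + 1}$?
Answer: $750169 - 109952 \sqrt{3} \approx 5.5973 \cdot 10^{5}$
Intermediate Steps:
$o = \sqrt{3} \approx 1.732$
$g = -54$ ($g = 9 \left(-2 - 4\right) = 9 \left(-6\right) = -54$)
$f{\left(l \right)} = l^{2} \left(-54 + l \sqrt{3}\right)$ ($f{\left(l \right)} = \left(-54 + \sqrt{3} l\right) l^{2} = \left(-54 + l \sqrt{3}\right) l^{2} = l^{2} \left(-54 + l \sqrt{3}\right)$)
$\left(f{\left(4 \right)} \left(-1\right) - 5\right)^{2} = \left(4^{2} \left(-54 + 4 \sqrt{3}\right) \left(-1\right) - 5\right)^{2} = \left(16 \left(-54 + 4 \sqrt{3}\right) \left(-1\right) - 5\right)^{2} = \left(\left(-864 + 64 \sqrt{3}\right) \left(-1\right) - 5\right)^{2} = \left(\left(864 - 64 \sqrt{3}\right) - 5\right)^{2} = \left(859 - 64 \sqrt{3}\right)^{2}$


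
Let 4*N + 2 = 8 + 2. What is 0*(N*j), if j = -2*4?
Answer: 0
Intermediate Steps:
j = -8
N = 2 (N = -½ + (8 + 2)/4 = -½ + (¼)*10 = -½ + 5/2 = 2)
0*(N*j) = 0*(2*(-8)) = 0*(-16) = 0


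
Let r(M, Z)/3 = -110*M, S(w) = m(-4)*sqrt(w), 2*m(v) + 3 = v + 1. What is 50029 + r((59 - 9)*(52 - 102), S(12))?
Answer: 875029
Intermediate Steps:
m(v) = -1 + v/2 (m(v) = -3/2 + (v + 1)/2 = -3/2 + (1 + v)/2 = -3/2 + (1/2 + v/2) = -1 + v/2)
S(w) = -3*sqrt(w) (S(w) = (-1 + (1/2)*(-4))*sqrt(w) = (-1 - 2)*sqrt(w) = -3*sqrt(w))
r(M, Z) = -330*M (r(M, Z) = 3*(-110*M) = -330*M)
50029 + r((59 - 9)*(52 - 102), S(12)) = 50029 - 330*(59 - 9)*(52 - 102) = 50029 - 16500*(-50) = 50029 - 330*(-2500) = 50029 + 825000 = 875029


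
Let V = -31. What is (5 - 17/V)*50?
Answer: 8600/31 ≈ 277.42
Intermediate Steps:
(5 - 17/V)*50 = (5 - 17/(-31))*50 = (5 - 17*(-1/31))*50 = (5 + 17/31)*50 = (172/31)*50 = 8600/31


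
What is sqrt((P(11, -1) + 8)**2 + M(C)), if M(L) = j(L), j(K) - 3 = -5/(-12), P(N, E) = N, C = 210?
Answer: sqrt(13119)/6 ≈ 19.090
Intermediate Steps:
j(K) = 41/12 (j(K) = 3 - 5/(-12) = 3 - 5*(-1/12) = 3 + 5/12 = 41/12)
M(L) = 41/12
sqrt((P(11, -1) + 8)**2 + M(C)) = sqrt((11 + 8)**2 + 41/12) = sqrt(19**2 + 41/12) = sqrt(361 + 41/12) = sqrt(4373/12) = sqrt(13119)/6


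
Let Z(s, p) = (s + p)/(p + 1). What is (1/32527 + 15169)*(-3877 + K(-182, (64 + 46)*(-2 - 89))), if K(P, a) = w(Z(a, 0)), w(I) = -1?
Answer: -1913413204192/32527 ≈ -5.8825e+7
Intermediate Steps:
Z(s, p) = (p + s)/(1 + p)
K(P, a) = -1
(1/32527 + 15169)*(-3877 + K(-182, (64 + 46)*(-2 - 89))) = (1/32527 + 15169)*(-3877 - 1) = (1/32527 + 15169)*(-3878) = (493402064/32527)*(-3878) = -1913413204192/32527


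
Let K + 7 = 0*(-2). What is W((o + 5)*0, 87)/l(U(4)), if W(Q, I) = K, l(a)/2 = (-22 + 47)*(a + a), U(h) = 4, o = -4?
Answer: -7/400 ≈ -0.017500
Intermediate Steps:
l(a) = 100*a (l(a) = 2*((-22 + 47)*(a + a)) = 2*(25*(2*a)) = 2*(50*a) = 100*a)
K = -7 (K = -7 + 0*(-2) = -7 + 0 = -7)
W(Q, I) = -7
W((o + 5)*0, 87)/l(U(4)) = -7/(100*4) = -7/400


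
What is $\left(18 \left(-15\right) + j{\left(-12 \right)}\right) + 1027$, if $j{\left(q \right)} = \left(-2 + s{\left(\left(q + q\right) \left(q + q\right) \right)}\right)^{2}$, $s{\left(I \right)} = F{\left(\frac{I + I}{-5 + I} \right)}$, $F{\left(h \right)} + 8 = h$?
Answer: $\frac{267588401}{326041} \approx 820.72$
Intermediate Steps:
$F{\left(h \right)} = -8 + h$
$s{\left(I \right)} = -8 + \frac{2 I}{-5 + I}$ ($s{\left(I \right)} = -8 + \frac{I + I}{-5 + I} = -8 + \frac{2 I}{-5 + I}$)
$j{\left(q \right)} = \left(-2 + \frac{2 \left(20 - 12 q^{2}\right)}{-5 + 4 q^{2}}\right)^{2}$ ($j{\left(q \right)} = \left(-2 + \frac{2 \left(20 - 3 \left(q + q\right) \left(q + q\right)\right)}{-5 + \left(q + q\right) \left(q + q\right)}\right)^{2} = \left(-2 + \frac{2 \left(20 - 3 \cdot 2 q 2 q\right)}{-5 + 2 q 2 q}\right)^{2} = \left(-2 + \frac{2 \left(20 - 3 \cdot 4 q^{2}\right)}{-5 + 4 q^{2}}\right)^{2} = \left(-2 + \frac{2 \left(20 - 12 q^{2}\right)}{-5 + 4 q^{2}}\right)^{2}$)
$\left(18 \left(-15\right) + j{\left(-12 \right)}\right) + 1027 = \left(18 \left(-15\right) + \frac{4 \left(25 - 16 \left(-12\right)^{2}\right)^{2}}{\left(-5 + 4 \left(-12\right)^{2}\right)^{2}}\right) + 1027 = \left(-270 + \frac{4 \left(25 - 2304\right)^{2}}{\left(-5 + 4 \cdot 144\right)^{2}}\right) + 1027 = \left(-270 + \frac{4 \left(25 - 2304\right)^{2}}{\left(-5 + 576\right)^{2}}\right) + 1027 = \left(-270 + \frac{4 \left(-2279\right)^{2}}{326041}\right) + 1027 = \left(-270 + 4 \cdot \frac{1}{326041} \cdot 5193841\right) + 1027 = \left(-270 + \frac{20775364}{326041}\right) + 1027 = - \frac{67255706}{326041} + 1027 = \frac{267588401}{326041}$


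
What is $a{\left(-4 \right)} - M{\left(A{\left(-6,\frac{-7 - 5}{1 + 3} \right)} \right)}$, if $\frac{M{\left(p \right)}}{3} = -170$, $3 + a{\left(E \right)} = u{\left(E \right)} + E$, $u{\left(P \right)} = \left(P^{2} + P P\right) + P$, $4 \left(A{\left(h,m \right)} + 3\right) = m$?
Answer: $531$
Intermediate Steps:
$A{\left(h,m \right)} = -3 + \frac{m}{4}$
$u{\left(P \right)} = P + 2 P^{2}$ ($u{\left(P \right)} = \left(P^{2} + P^{2}\right) + P = 2 P^{2} + P = P + 2 P^{2}$)
$a{\left(E \right)} = -3 + E + E \left(1 + 2 E\right)$ ($a{\left(E \right)} = -3 + \left(E \left(1 + 2 E\right) + E\right) = -3 + \left(E + E \left(1 + 2 E\right)\right) = -3 + E + E \left(1 + 2 E\right)$)
$M{\left(p \right)} = -510$ ($M{\left(p \right)} = 3 \left(-170\right) = -510$)
$a{\left(-4 \right)} - M{\left(A{\left(-6,\frac{-7 - 5}{1 + 3} \right)} \right)} = \left(-3 - 4 - 4 \left(1 + 2 \left(-4\right)\right)\right) - -510 = \left(-3 - 4 - 4 \left(1 - 8\right)\right) + 510 = \left(-3 - 4 - -28\right) + 510 = \left(-3 - 4 + 28\right) + 510 = 21 + 510 = 531$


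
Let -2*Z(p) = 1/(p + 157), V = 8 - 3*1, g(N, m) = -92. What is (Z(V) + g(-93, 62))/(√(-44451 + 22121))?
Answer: 29809*I*√22330/7234920 ≈ 0.61568*I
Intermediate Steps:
V = 5 (V = 8 - 3 = 5)
Z(p) = -1/(2*(157 + p)) (Z(p) = -1/(2*(p + 157)) = -1/(2*(157 + p)))
(Z(V) + g(-93, 62))/(√(-44451 + 22121)) = (-1/(314 + 2*5) - 92)/(√(-44451 + 22121)) = (-1/(314 + 10) - 92)/(√(-22330)) = (-1/324 - 92)/((I*√22330)) = (-1*1/324 - 92)*(-I*√22330/22330) = (-1/324 - 92)*(-I*√22330/22330) = -(-29809)*I*√22330/7234920 = 29809*I*√22330/7234920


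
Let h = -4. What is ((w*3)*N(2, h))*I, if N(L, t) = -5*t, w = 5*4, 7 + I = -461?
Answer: -561600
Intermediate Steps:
I = -468 (I = -7 - 461 = -468)
w = 20
((w*3)*N(2, h))*I = ((20*3)*(-5*(-4)))*(-468) = (60*20)*(-468) = 1200*(-468) = -561600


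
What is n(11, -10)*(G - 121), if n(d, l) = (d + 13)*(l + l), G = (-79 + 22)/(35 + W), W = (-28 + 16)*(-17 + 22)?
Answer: 284928/5 ≈ 56986.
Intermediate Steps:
W = -60 (W = -12*5 = -60)
G = 57/25 (G = (-79 + 22)/(35 - 60) = -57/(-25) = -57*(-1/25) = 57/25 ≈ 2.2800)
n(d, l) = 2*l*(13 + d) (n(d, l) = (13 + d)*(2*l) = 2*l*(13 + d))
n(11, -10)*(G - 121) = (2*(-10)*(13 + 11))*(57/25 - 121) = (2*(-10)*24)*(-2968/25) = -480*(-2968/25) = 284928/5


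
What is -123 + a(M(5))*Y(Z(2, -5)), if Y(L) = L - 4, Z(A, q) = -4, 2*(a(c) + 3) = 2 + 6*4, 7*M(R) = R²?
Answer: -203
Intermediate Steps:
M(R) = R²/7
a(c) = 10 (a(c) = -3 + (2 + 6*4)/2 = -3 + (2 + 24)/2 = -3 + (½)*26 = -3 + 13 = 10)
Y(L) = -4 + L
-123 + a(M(5))*Y(Z(2, -5)) = -123 + 10*(-4 - 4) = -123 + 10*(-8) = -123 - 80 = -203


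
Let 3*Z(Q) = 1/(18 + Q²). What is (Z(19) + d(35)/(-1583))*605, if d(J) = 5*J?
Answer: -119422160/1799871 ≈ -66.350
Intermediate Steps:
Z(Q) = 1/(3*(18 + Q²))
(Z(19) + d(35)/(-1583))*605 = (1/(3*(18 + 19²)) + (5*35)/(-1583))*605 = (1/(3*(18 + 361)) + 175*(-1/1583))*605 = ((⅓)/379 - 175/1583)*605 = ((⅓)*(1/379) - 175/1583)*605 = (1/1137 - 175/1583)*605 = -197392/1799871*605 = -119422160/1799871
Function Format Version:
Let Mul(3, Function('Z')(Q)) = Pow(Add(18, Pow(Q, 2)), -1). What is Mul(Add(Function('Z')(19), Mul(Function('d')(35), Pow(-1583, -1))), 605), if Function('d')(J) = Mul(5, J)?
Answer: Rational(-119422160, 1799871) ≈ -66.350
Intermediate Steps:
Function('Z')(Q) = Mul(Rational(1, 3), Pow(Add(18, Pow(Q, 2)), -1))
Mul(Add(Function('Z')(19), Mul(Function('d')(35), Pow(-1583, -1))), 605) = Mul(Add(Mul(Rational(1, 3), Pow(Add(18, Pow(19, 2)), -1)), Mul(Mul(5, 35), Pow(-1583, -1))), 605) = Mul(Add(Mul(Rational(1, 3), Pow(Add(18, 361), -1)), Mul(175, Rational(-1, 1583))), 605) = Mul(Add(Mul(Rational(1, 3), Pow(379, -1)), Rational(-175, 1583)), 605) = Mul(Add(Mul(Rational(1, 3), Rational(1, 379)), Rational(-175, 1583)), 605) = Mul(Add(Rational(1, 1137), Rational(-175, 1583)), 605) = Mul(Rational(-197392, 1799871), 605) = Rational(-119422160, 1799871)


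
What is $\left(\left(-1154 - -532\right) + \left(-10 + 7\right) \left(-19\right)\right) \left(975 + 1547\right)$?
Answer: $-1424930$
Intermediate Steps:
$\left(\left(-1154 - -532\right) + \left(-10 + 7\right) \left(-19\right)\right) \left(975 + 1547\right) = \left(\left(-1154 + 532\right) - -57\right) 2522 = \left(-622 + 57\right) 2522 = \left(-565\right) 2522 = -1424930$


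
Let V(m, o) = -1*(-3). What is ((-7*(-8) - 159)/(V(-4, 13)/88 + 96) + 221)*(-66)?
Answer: -40889354/2817 ≈ -14515.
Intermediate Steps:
V(m, o) = 3
((-7*(-8) - 159)/(V(-4, 13)/88 + 96) + 221)*(-66) = ((-7*(-8) - 159)/(3/88 + 96) + 221)*(-66) = ((56 - 159)/(3*(1/88) + 96) + 221)*(-66) = (-103/(3/88 + 96) + 221)*(-66) = (-103/8451/88 + 221)*(-66) = (-103*88/8451 + 221)*(-66) = (-9064/8451 + 221)*(-66) = (1858607/8451)*(-66) = -40889354/2817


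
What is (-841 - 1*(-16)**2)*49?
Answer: -53753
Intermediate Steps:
(-841 - 1*(-16)**2)*49 = (-841 - 1*256)*49 = (-841 - 256)*49 = -1097*49 = -53753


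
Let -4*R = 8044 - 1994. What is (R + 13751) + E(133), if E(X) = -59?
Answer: 24359/2 ≈ 12180.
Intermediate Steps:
R = -3025/2 (R = -(8044 - 1994)/4 = -¼*6050 = -3025/2 ≈ -1512.5)
(R + 13751) + E(133) = (-3025/2 + 13751) - 59 = 24477/2 - 59 = 24359/2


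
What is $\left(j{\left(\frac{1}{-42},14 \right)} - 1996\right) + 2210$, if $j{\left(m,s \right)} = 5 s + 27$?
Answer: $311$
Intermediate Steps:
$j{\left(m,s \right)} = 27 + 5 s$
$\left(j{\left(\frac{1}{-42},14 \right)} - 1996\right) + 2210 = \left(\left(27 + 5 \cdot 14\right) - 1996\right) + 2210 = \left(\left(27 + 70\right) - 1996\right) + 2210 = \left(97 - 1996\right) + 2210 = -1899 + 2210 = 311$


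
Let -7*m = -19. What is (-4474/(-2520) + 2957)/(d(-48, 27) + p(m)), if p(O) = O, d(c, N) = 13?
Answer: 3728057/19800 ≈ 188.29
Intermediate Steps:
m = 19/7 (m = -1/7*(-19) = 19/7 ≈ 2.7143)
(-4474/(-2520) + 2957)/(d(-48, 27) + p(m)) = (-4474/(-2520) + 2957)/(13 + 19/7) = (-4474*(-1/2520) + 2957)/(110/7) = (2237/1260 + 2957)*(7/110) = (3728057/1260)*(7/110) = 3728057/19800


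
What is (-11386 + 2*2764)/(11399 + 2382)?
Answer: -5858/13781 ≈ -0.42508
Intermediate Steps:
(-11386 + 2*2764)/(11399 + 2382) = (-11386 + 5528)/13781 = -5858*1/13781 = -5858/13781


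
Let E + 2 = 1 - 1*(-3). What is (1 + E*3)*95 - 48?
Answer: 617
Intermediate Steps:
E = 2 (E = -2 + (1 - 1*(-3)) = -2 + (1 + 3) = -2 + 4 = 2)
(1 + E*3)*95 - 48 = (1 + 2*3)*95 - 48 = (1 + 6)*95 - 48 = 7*95 - 48 = 665 - 48 = 617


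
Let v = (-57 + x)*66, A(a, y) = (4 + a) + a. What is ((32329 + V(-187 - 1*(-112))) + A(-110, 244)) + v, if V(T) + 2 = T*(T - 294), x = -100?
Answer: 49424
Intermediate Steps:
V(T) = -2 + T*(-294 + T) (V(T) = -2 + T*(T - 294) = -2 + T*(-294 + T))
A(a, y) = 4 + 2*a
v = -10362 (v = (-57 - 100)*66 = -157*66 = -10362)
((32329 + V(-187 - 1*(-112))) + A(-110, 244)) + v = ((32329 + (-2 + (-187 - 1*(-112))² - 294*(-187 - 1*(-112)))) + (4 + 2*(-110))) - 10362 = ((32329 + (-2 + (-187 + 112)² - 294*(-187 + 112))) + (4 - 220)) - 10362 = ((32329 + (-2 + (-75)² - 294*(-75))) - 216) - 10362 = ((32329 + (-2 + 5625 + 22050)) - 216) - 10362 = ((32329 + 27673) - 216) - 10362 = (60002 - 216) - 10362 = 59786 - 10362 = 49424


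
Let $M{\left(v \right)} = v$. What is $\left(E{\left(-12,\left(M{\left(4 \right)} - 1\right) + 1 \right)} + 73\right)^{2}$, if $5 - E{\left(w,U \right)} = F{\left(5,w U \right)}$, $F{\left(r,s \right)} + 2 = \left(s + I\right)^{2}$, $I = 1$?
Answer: $4532641$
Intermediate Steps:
$F{\left(r,s \right)} = -2 + \left(1 + s\right)^{2}$ ($F{\left(r,s \right)} = -2 + \left(s + 1\right)^{2} = -2 + \left(1 + s\right)^{2}$)
$E{\left(w,U \right)} = 7 - \left(1 + U w\right)^{2}$ ($E{\left(w,U \right)} = 5 - \left(-2 + \left(1 + w U\right)^{2}\right) = 5 - \left(-2 + \left(1 + U w\right)^{2}\right) = 7 - \left(1 + U w\right)^{2}$)
$\left(E{\left(-12,\left(M{\left(4 \right)} - 1\right) + 1 \right)} + 73\right)^{2} = \left(\left(7 - \left(1 + \left(\left(4 - 1\right) + 1\right) \left(-12\right)\right)^{2}\right) + 73\right)^{2} = \left(\left(7 - \left(1 + \left(3 + 1\right) \left(-12\right)\right)^{2}\right) + 73\right)^{2} = \left(\left(7 - \left(1 + 4 \left(-12\right)\right)^{2}\right) + 73\right)^{2} = \left(\left(7 - \left(1 - 48\right)^{2}\right) + 73\right)^{2} = \left(\left(7 - \left(-47\right)^{2}\right) + 73\right)^{2} = \left(\left(7 - 2209\right) + 73\right)^{2} = \left(-2202 + 73\right)^{2} = \left(-2129\right)^{2} = 4532641$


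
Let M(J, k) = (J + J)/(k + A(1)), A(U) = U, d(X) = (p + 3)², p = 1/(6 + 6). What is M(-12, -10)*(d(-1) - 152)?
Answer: -20519/54 ≈ -379.98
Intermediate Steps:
p = 1/12 ≈ 0.083333
d(X) = 1369/144 (d(X) = (1/12 + 3)² = (37/12)² = 1369/144)
M(J, k) = 2*J/(1 + k) (M(J, k) = (J + J)/(k + 1) = (2*J)/(1 + k) = 2*J/(1 + k))
M(-12, -10)*(d(-1) - 152) = (2*(-12)/(1 - 10))*(1369/144 - 152) = (2*(-12)/(-9))*(-20519/144) = (2*(-12)*(-⅑))*(-20519/144) = (8/3)*(-20519/144) = -20519/54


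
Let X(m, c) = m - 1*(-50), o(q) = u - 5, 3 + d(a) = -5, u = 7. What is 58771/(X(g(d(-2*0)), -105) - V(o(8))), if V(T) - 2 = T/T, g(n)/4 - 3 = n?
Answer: 58771/27 ≈ 2176.7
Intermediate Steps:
d(a) = -8 (d(a) = -3 - 5 = -8)
g(n) = 12 + 4*n
o(q) = 2 (o(q) = 7 - 5 = 2)
X(m, c) = 50 + m (X(m, c) = m + 50 = 50 + m)
V(T) = 3 (V(T) = 2 + T/T = 2 + 1 = 3)
58771/(X(g(d(-2*0)), -105) - V(o(8))) = 58771/((50 + (12 + 4*(-8))) - 1*3) = 58771/((50 + (12 - 32)) - 3) = 58771/((50 - 20) - 3) = 58771/(30 - 3) = 58771/27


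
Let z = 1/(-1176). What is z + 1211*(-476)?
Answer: -677888737/1176 ≈ -5.7644e+5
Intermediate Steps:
z = -1/1176 ≈ -0.00085034
z + 1211*(-476) = -1/1176 + 1211*(-476) = -1/1176 - 576436 = -677888737/1176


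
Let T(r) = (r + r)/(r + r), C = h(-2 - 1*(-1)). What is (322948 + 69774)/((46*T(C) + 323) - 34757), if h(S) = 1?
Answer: -196361/17194 ≈ -11.420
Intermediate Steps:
C = 1
T(r) = 1 (T(r) = (2*r)/((2*r)) = (2*r)*(1/(2*r)) = 1)
(322948 + 69774)/((46*T(C) + 323) - 34757) = (322948 + 69774)/((46*1 + 323) - 34757) = 392722/((46 + 323) - 34757) = 392722/(369 - 34757) = 392722/(-34388) = 392722*(-1/34388) = -196361/17194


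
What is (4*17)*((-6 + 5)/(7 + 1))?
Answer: -17/2 ≈ -8.5000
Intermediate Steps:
(4*17)*((-6 + 5)/(7 + 1)) = 68*(-1/8) = 68*(-1*⅛) = 68*(-⅛) = -17/2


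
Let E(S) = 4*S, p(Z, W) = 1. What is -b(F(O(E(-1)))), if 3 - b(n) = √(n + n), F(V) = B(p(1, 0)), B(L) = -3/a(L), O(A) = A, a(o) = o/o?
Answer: -3 + I*√6 ≈ -3.0 + 2.4495*I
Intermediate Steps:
a(o) = 1
B(L) = -3 (B(L) = -3/1 = -3*1 = -3)
F(V) = -3
b(n) = 3 - √2*√n (b(n) = 3 - √(n + n) = 3 - √(2*n) = 3 - √2*√n)
-b(F(O(E(-1)))) = -(3 - √2*√(-3)) = -(3 - √2*I*√3) = -(3 - I*√6) = -3 + I*√6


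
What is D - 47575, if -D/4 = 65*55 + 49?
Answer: -62071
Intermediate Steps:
D = -14496 (D = -4*(65*55 + 49) = -4*(3575 + 49) = -4*3624 = -14496)
D - 47575 = -14496 - 47575 = -62071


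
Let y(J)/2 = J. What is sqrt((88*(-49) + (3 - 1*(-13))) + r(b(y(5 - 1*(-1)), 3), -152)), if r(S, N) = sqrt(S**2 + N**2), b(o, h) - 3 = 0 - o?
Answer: sqrt(-4296 + sqrt(23185)) ≈ 64.372*I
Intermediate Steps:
y(J) = 2*J
b(o, h) = 3 - o (b(o, h) = 3 + (0 - o) = 3 - o)
r(S, N) = sqrt(N**2 + S**2)
sqrt((88*(-49) + (3 - 1*(-13))) + r(b(y(5 - 1*(-1)), 3), -152)) = sqrt((88*(-49) + (3 - 1*(-13))) + sqrt((-152)**2 + (3 - 2*(5 - 1*(-1)))**2)) = sqrt((-4312 + (3 + 13)) + sqrt(23104 + (3 - 2*(5 + 1))**2)) = sqrt((-4312 + 16) + sqrt(23104 + (3 - 2*6)**2)) = sqrt(-4296 + sqrt(23104 + (3 - 1*12)**2)) = sqrt(-4296 + sqrt(23104 + (3 - 12)**2)) = sqrt(-4296 + sqrt(23104 + (-9)**2)) = sqrt(-4296 + sqrt(23104 + 81)) = sqrt(-4296 + sqrt(23185))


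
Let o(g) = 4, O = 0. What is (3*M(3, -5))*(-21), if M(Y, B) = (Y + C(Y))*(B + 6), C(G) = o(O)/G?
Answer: -273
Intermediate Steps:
C(G) = 4/G
M(Y, B) = (6 + B)*(Y + 4/Y) (M(Y, B) = (Y + 4/Y)*(B + 6) = (Y + 4/Y)*(6 + B) = (6 + B)*(Y + 4/Y))
(3*M(3, -5))*(-21) = (3*((24 + 4*(-5) + 3²*(6 - 5))/3))*(-21) = (3*((24 - 20 + 9*1)/3))*(-21) = (3*((24 - 20 + 9)/3))*(-21) = (3*((⅓)*13))*(-21) = (3*(13/3))*(-21) = 13*(-21) = -273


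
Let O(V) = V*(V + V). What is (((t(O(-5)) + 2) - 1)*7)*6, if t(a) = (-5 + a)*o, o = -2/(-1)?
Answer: 3822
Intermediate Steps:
o = 2 (o = -2*(-1) = 2)
O(V) = 2*V² (O(V) = V*(2*V) = 2*V²)
t(a) = -10 + 2*a (t(a) = (-5 + a)*2 = -10 + 2*a)
(((t(O(-5)) + 2) - 1)*7)*6 = ((((-10 + 2*(2*(-5)²)) + 2) - 1)*7)*6 = ((((-10 + 2*(2*25)) + 2) - 1)*7)*6 = ((((-10 + 2*50) + 2) - 1)*7)*6 = ((((-10 + 100) + 2) - 1)*7)*6 = (((90 + 2) - 1)*7)*6 = ((92 - 1)*7)*6 = (91*7)*6 = 637*6 = 3822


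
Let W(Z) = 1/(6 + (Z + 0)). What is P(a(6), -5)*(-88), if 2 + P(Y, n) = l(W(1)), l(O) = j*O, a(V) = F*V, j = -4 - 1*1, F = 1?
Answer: 1672/7 ≈ 238.86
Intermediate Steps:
j = -5 (j = -4 - 1 = -5)
W(Z) = 1/(6 + Z)
a(V) = V (a(V) = 1*V = V)
l(O) = -5*O
P(Y, n) = -19/7 (P(Y, n) = -2 - 5/(6 + 1) = -2 - 5/7 = -19/7)
P(a(6), -5)*(-88) = -19/7*(-88) = 1672/7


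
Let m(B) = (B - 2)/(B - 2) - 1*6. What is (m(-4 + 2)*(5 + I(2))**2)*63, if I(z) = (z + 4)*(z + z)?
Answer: -264915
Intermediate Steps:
I(z) = 2*z*(4 + z) (I(z) = (4 + z)*(2*z) = 2*z*(4 + z))
m(B) = -5 (m(B) = (-2 + B)/(-2 + B) - 6 = 1 - 6 = -5)
(m(-4 + 2)*(5 + I(2))**2)*63 = -5*(5 + 2*2*(4 + 2))**2*63 = -5*(5 + 2*2*6)**2*63 = -5*(5 + 24)**2*63 = -5*29**2*63 = -5*841*63 = -4205*63 = -264915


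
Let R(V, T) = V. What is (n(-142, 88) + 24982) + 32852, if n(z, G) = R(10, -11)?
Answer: 57844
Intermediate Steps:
n(z, G) = 10
(n(-142, 88) + 24982) + 32852 = (10 + 24982) + 32852 = 24992 + 32852 = 57844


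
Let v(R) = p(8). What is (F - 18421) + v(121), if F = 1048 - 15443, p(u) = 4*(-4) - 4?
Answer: -32836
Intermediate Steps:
p(u) = -20 (p(u) = -16 - 4 = -20)
v(R) = -20
F = -14395
(F - 18421) + v(121) = (-14395 - 18421) - 20 = -32816 - 20 = -32836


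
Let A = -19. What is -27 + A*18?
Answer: -369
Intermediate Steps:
-27 + A*18 = -27 - 19*18 = -27 - 342 = -369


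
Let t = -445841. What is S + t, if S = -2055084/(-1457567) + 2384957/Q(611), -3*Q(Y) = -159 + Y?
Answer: -304156869199733/658820284 ≈ -4.6167e+5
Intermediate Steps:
Q(Y) = 53 - Y/3 (Q(Y) = -(-159 + Y)/3 = 53 - Y/3)
S = -10427774960889/658820284 (S = -2055084/(-1457567) + 2384957/(53 - ⅓*611) = -2055084*(-1/1457567) + 2384957/(53 - 611/3) = 2055084/1457567 + 2384957/(-452/3) = 2055084/1457567 + 2384957*(-3/452) = 2055084/1457567 - 7154871/452 = -10427774960889/658820284 ≈ -15828.)
S + t = -10427774960889/658820284 - 445841 = -304156869199733/658820284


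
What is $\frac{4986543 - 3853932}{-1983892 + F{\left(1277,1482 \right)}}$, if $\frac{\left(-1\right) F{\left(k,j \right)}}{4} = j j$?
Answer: $- \frac{1132611}{10769188} \approx -0.10517$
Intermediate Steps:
$F{\left(k,j \right)} = - 4 j^{2}$ ($F{\left(k,j \right)} = - 4 j j = - 4 j^{2}$)
$\frac{4986543 - 3853932}{-1983892 + F{\left(1277,1482 \right)}} = \frac{4986543 - 3853932}{-1983892 - 4 \cdot 1482^{2}} = \frac{1132611}{-1983892 - 8785296} = \frac{1132611}{-10769188} = 1132611 \left(- \frac{1}{10769188}\right) = - \frac{1132611}{10769188}$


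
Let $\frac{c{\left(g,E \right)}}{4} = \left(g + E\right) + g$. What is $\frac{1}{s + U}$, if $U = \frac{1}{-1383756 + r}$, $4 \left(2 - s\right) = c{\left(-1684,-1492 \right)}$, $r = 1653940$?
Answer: $\frac{270184}{1313634609} \approx 0.00020568$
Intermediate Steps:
$c{\left(g,E \right)} = 4 E + 8 g$ ($c{\left(g,E \right)} = 4 \left(\left(g + E\right) + g\right) = 4 \left(\left(E + g\right) + g\right) = 4 \left(E + 2 g\right) = 4 E + 8 g$)
$s = 4862$ ($s = 2 - \frac{4 \left(-1492\right) + 8 \left(-1684\right)}{4} = 2 - \frac{-5968 - 13472}{4} = 2 - -4860 = 2 + 4860 = 4862$)
$U = \frac{1}{270184}$ ($U = \frac{1}{-1383756 + 1653940} = \frac{1}{270184} \approx 3.7012 \cdot 10^{-6}$)
$\frac{1}{s + U} = \frac{1}{4862 + \frac{1}{270184}} = \frac{1}{\frac{1313634609}{270184}} = \frac{270184}{1313634609}$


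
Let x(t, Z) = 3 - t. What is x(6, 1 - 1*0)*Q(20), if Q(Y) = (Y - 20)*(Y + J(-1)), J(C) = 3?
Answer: 0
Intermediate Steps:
Q(Y) = (-20 + Y)*(3 + Y) (Q(Y) = (Y - 20)*(Y + 3) = (-20 + Y)*(3 + Y))
x(6, 1 - 1*0)*Q(20) = (3 - 1*6)*(-60 + 20² - 17*20) = (3 - 6)*(-60 + 400 - 340) = -3*0 = 0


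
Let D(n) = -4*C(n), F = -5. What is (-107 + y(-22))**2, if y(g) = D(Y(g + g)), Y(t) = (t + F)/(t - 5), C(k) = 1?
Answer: 12321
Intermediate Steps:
Y(t) = 1 (Y(t) = (t - 5)/(t - 5) = (-5 + t)/(-5 + t) = 1)
D(n) = -4 (D(n) = -4*1 = -4)
y(g) = -4
(-107 + y(-22))**2 = (-107 - 4)**2 = (-111)**2 = 12321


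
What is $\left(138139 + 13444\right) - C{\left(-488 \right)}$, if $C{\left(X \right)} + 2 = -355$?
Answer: $151940$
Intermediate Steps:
$C{\left(X \right)} = -357$ ($C{\left(X \right)} = -2 - 355 = -357$)
$\left(138139 + 13444\right) - C{\left(-488 \right)} = \left(138139 + 13444\right) - -357 = 151583 + 357 = 151940$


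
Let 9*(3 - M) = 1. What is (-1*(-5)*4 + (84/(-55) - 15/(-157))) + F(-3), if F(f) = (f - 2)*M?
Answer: 320483/77715 ≈ 4.1238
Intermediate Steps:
M = 26/9 (M = 3 - ⅑*1 = 3 - ⅑ = 26/9 ≈ 2.8889)
F(f) = -52/9 + 26*f/9 (F(f) = (f - 2)*(26/9) = (-2 + f)*(26/9) = -52/9 + 26*f/9)
(-1*(-5)*4 + (84/(-55) - 15/(-157))) + F(-3) = (-1*(-5)*4 + (84/(-55) - 15/(-157))) + (-52/9 + (26/9)*(-3)) = (5*4 + (84*(-1/55) - 15*(-1/157))) + (-52/9 - 26/3) = (20 + (-84/55 + 15/157)) - 130/9 = (20 - 12363/8635) - 130/9 = 160337/8635 - 130/9 = 320483/77715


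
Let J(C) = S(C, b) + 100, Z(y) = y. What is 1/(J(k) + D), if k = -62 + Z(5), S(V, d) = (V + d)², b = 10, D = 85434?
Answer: 1/87743 ≈ 1.1397e-5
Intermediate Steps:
k = -57 (k = -62 + 5 = -57)
J(C) = 100 + (10 + C)² (J(C) = (C + 10)² + 100 = (10 + C)² + 100 = 100 + (10 + C)²)
1/(J(k) + D) = 1/((100 + (10 - 57)²) + 85434) = 1/((100 + (-47)²) + 85434) = 1/((100 + 2209) + 85434) = 1/(2309 + 85434) = 1/87743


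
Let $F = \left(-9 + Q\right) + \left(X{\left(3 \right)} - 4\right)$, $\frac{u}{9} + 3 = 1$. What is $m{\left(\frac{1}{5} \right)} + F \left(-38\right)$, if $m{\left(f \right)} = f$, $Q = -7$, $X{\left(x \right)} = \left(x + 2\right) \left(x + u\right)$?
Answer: $\frac{18051}{5} \approx 3610.2$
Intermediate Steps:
$u = -18$ ($u = -27 + 9 \cdot 1 = -27 + 9 = -18$)
$X{\left(x \right)} = \left(-18 + x\right) \left(2 + x\right)$ ($X{\left(x \right)} = \left(x + 2\right) \left(x - 18\right) = \left(2 + x\right) \left(-18 + x\right) = \left(-18 + x\right) \left(2 + x\right)$)
$F = -95$ ($F = \left(-9 - 7\right) - 79 = -16 - 79 = -95$)
$m{\left(\frac{1}{5} \right)} + F \left(-38\right) = \frac{1}{5} - -3610 = \frac{1}{5} + 3610 = \frac{18051}{5}$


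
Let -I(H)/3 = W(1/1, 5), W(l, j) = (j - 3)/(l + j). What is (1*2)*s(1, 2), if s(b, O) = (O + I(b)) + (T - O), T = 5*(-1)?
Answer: -12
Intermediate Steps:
W(l, j) = (-3 + j)/(j + l)
I(H) = -1 (I(H) = -3*(-3 + 5)/(5 + 1/1) = -3*2/(5 + 1) = -3*2/6 = -2/2 = -3*⅓ = -1)
T = -5
s(b, O) = -6 (s(b, O) = (O - 1) + (-5 - O) = (-1 + O) + (-5 - O) = -6)
(1*2)*s(1, 2) = (1*2)*(-6) = 2*(-6) = -12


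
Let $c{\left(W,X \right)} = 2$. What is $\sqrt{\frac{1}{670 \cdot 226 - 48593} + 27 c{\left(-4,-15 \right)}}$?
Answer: $\frac{\sqrt{594134513}}{3317} \approx 7.3485$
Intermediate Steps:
$\sqrt{\frac{1}{670 \cdot 226 - 48593} + 27 c{\left(-4,-15 \right)}} = \sqrt{\frac{1}{670 \cdot 226 - 48593} + 27 \cdot 2} = \sqrt{\frac{1}{151420 - 48593} + 54} = \sqrt{\frac{1}{102827} + 54} = \sqrt{\frac{5552659}{102827}} = \frac{\sqrt{594134513}}{3317}$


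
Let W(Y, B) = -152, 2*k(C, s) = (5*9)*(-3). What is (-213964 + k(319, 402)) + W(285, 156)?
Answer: -428367/2 ≈ -2.1418e+5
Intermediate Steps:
k(C, s) = -135/2 (k(C, s) = ((5*9)*(-3))/2 = (45*(-3))/2 = (½)*(-135) = -135/2)
(-213964 + k(319, 402)) + W(285, 156) = (-213964 - 135/2) - 152 = -428063/2 - 152 = -428367/2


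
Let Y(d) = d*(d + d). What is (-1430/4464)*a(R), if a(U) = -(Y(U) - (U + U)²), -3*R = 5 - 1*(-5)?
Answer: -17875/2511 ≈ -7.1187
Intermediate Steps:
Y(d) = 2*d² (Y(d) = d*(2*d) = 2*d²)
R = -10/3 (R = -(5 - 1*(-5))/3 = -(5 + 5)/3 = -⅓*10 = -10/3 ≈ -3.3333)
a(U) = 2*U² (a(U) = -(2*U² - (U + U)²) = -(2*U² - (2*U)²) = -(2*U² - 4*U²) = -(-2)*U² = 2*U²)
(-1430/4464)*a(R) = (-1430/4464)*(2*(-10/3)²) = (-1430*1/4464)*(2*(100/9)) = -715/2232*200/9 = -17875/2511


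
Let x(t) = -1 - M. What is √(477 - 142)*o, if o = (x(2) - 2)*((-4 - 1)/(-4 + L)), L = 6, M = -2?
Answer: 5*√335/2 ≈ 45.758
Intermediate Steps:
x(t) = 1 (x(t) = -1 - 1*(-2) = -1 + 2 = 1)
o = 5/2 (o = (1 - 2)*((-4 - 1)/(-4 + 6)) = -(-5)/2 = -1*(-5/2) = 5/2 ≈ 2.5000)
√(477 - 142)*o = √(477 - 142)*(5/2) = √335*(5/2) = 5*√335/2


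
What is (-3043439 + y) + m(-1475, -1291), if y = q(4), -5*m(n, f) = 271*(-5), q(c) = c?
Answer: -3043164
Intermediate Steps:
m(n, f) = 271 (m(n, f) = -271*(-5)/5 = -1/5*(-1355) = 271)
y = 4
(-3043439 + y) + m(-1475, -1291) = (-3043439 + 4) + 271 = -3043435 + 271 = -3043164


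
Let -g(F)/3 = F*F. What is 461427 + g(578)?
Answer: -540825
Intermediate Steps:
g(F) = -3*F² (g(F) = -3*F*F = -3*F²)
461427 + g(578) = 461427 - 3*578² = 461427 - 3*334084 = 461427 - 1002252 = -540825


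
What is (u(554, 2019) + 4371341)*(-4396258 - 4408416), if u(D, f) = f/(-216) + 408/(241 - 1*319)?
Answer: -18012432715697947/468 ≈ -3.8488e+13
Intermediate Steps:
u(D, f) = -68/13 - f/216 (u(D, f) = f*(-1/216) + 408/(241 - 319) = -f/216 + 408/(-78) = -f/216 + 408*(-1/78) = -f/216 - 68/13 = -68/13 - f/216)
(u(554, 2019) + 4371341)*(-4396258 - 4408416) = ((-68/13 - 1/216*2019) + 4371341)*(-4396258 - 4408416) = ((-68/13 - 673/72) + 4371341)*(-8804674) = (-13645/936 + 4371341)*(-8804674) = (4091561531/936)*(-8804674) = -18012432715697947/468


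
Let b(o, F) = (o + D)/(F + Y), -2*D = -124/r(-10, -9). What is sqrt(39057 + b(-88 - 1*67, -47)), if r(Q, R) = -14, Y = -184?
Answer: sqrt(231573045)/77 ≈ 197.63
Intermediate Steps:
D = -31/7 (D = -(-62)/(-14) = -(-62)*(-1)/14 = -1/2*62/7 = -31/7 ≈ -4.4286)
b(o, F) = (-31/7 + o)/(-184 + F) (b(o, F) = (o - 31/7)/(F - 184) = (-31/7 + o)/(-184 + F))
sqrt(39057 + b(-88 - 1*67, -47)) = sqrt(39057 + (-31/7 + (-88 - 1*67))/(-184 - 47)) = sqrt(39057 + (-31/7 + (-88 - 67))/(-231)) = sqrt(39057 - (-31/7 - 155)/231) = sqrt(39057 - 1/231*(-1116/7)) = sqrt(39057 + 372/539) = sqrt(21052095/539) = sqrt(231573045)/77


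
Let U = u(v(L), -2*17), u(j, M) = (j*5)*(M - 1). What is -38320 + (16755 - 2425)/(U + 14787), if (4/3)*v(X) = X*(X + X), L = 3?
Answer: -952185020/24849 ≈ -38319.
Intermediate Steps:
v(X) = 3*X²/2 (v(X) = 3*(X*(X + X))/4 = 3*(X*(2*X))/4 = 3*(2*X²)/4 = 3*X²/2)
u(j, M) = 5*j*(-1 + M) (u(j, M) = (5*j)*(-1 + M) = 5*j*(-1 + M))
U = -4725/2 (U = 5*((3/2)*3²)*(-1 - 2*17) = 5*((3/2)*9)*(-1 - 34) = 5*(27/2)*(-35) = -4725/2 ≈ -2362.5)
-38320 + (16755 - 2425)/(U + 14787) = -38320 + (16755 - 2425)/(-4725/2 + 14787) = -38320 + 14330/(24849/2) = -38320 + 14330*(2/24849) = -38320 + 28660/24849 = -952185020/24849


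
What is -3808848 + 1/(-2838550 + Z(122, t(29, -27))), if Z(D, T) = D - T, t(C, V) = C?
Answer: -10811251267537/2838457 ≈ -3.8088e+6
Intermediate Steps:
-3808848 + 1/(-2838550 + Z(122, t(29, -27))) = -3808848 + 1/(-2838550 + (122 - 1*29)) = -3808848 + 1/(-2838550 + (122 - 29)) = -3808848 + 1/(-2838550 + 93) = -3808848 + 1/(-2838457) = -3808848 - 1/2838457 = -10811251267537/2838457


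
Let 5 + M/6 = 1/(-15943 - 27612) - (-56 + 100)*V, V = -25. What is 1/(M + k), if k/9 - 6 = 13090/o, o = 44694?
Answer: 108147065/716651211137 ≈ 0.00015091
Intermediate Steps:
k = 140627/2483 (k = 54 + 9*(13090/44694) = 54 + 9*(13090*(1/44694)) = 54 + 9*(6545/22347) = 54 + 6545/2483 = 140627/2483 ≈ 56.636)
M = 286156344/43555 (M = -30 + 6*(1/(-15943 - 27612) - (-56 + 100)*(-25)) = -30 + 6*(1/(-43555) - 44*(-25)) = -30 + 6*(-1/43555 - 1*(-1100)) = -30 + 6*(-1/43555 + 1100) = -30 + 6*(47910499/43555) = -30 + 287462994/43555 = 286156344/43555 ≈ 6570.0)
1/(M + k) = 1/(286156344/43555 + 140627/2483) = 1/(716651211137/108147065) = 108147065/716651211137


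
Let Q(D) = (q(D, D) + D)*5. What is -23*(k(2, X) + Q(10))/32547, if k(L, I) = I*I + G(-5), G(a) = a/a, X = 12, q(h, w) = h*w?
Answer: -15985/32547 ≈ -0.49114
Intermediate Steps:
Q(D) = 5*D + 5*D² (Q(D) = (D*D + D)*5 = (D² + D)*5 = (D + D²)*5 = 5*D + 5*D²)
G(a) = 1
k(L, I) = 1 + I² (k(L, I) = I*I + 1 = I² + 1 = 1 + I²)
-23*(k(2, X) + Q(10))/32547 = -23*((1 + 12²) + 5*10*(1 + 10))/32547 = -23*((1 + 144) + 5*10*11)*(1/32547) = -23*(145 + 550)*(1/32547) = -23*695*(1/32547) = -15985*1/32547 = -15985/32547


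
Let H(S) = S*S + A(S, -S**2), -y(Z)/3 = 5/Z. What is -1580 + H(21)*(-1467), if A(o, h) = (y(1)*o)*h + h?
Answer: -203789885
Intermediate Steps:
y(Z) = -15/Z
A(o, h) = h - 15*h*o (A(o, h) = ((-15/1)*o)*h + h = ((-15*1)*o)*h + h = (-15*o)*h + h = -15*h*o + h = h - 15*h*o)
H(S) = S**2 - S**2*(1 - 15*S) (H(S) = S*S + (-S**2)*(1 - 15*S) = S**2 - S**2*(1 - 15*S))
-1580 + H(21)*(-1467) = -1580 + (15*21**3)*(-1467) = -1580 + (15*9261)*(-1467) = -1580 + 138915*(-1467) = -1580 - 203788305 = -203789885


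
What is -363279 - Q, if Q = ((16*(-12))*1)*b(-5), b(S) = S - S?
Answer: -363279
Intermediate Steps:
b(S) = 0
Q = 0 (Q = ((16*(-12))*1)*0 = -192*1*0 = -192*0 = 0)
-363279 - Q = -363279 - 1*0 = -363279 + 0 = -363279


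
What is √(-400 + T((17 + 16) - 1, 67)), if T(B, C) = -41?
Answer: 21*I ≈ 21.0*I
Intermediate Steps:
√(-400 + T((17 + 16) - 1, 67)) = √(-400 - 41) = √(-441) = 21*I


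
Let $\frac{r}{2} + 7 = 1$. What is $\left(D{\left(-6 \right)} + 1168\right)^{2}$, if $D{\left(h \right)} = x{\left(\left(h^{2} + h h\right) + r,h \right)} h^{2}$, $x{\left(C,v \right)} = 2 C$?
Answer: $30118144$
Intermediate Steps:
$r = -12$ ($r = -14 + 2 \cdot 1 = -14 + 2 = -12$)
$D{\left(h \right)} = h^{2} \left(-24 + 4 h^{2}\right)$ ($D{\left(h \right)} = 2 \left(\left(h^{2} + h h\right) - 12\right) h^{2} = 2 \left(\left(h^{2} + h^{2}\right) - 12\right) h^{2} = 2 \left(2 h^{2} - 12\right) h^{2} = 2 \left(-12 + 2 h^{2}\right) h^{2} = \left(-24 + 4 h^{2}\right) h^{2} = h^{2} \left(-24 + 4 h^{2}\right)$)
$\left(D{\left(-6 \right)} + 1168\right)^{2} = \left(4 \left(-6\right)^{2} \left(-6 + \left(-6\right)^{2}\right) + 1168\right)^{2} = \left(4 \cdot 36 \left(-6 + 36\right) + 1168\right)^{2} = \left(4 \cdot 36 \cdot 30 + 1168\right)^{2} = \left(4320 + 1168\right)^{2} = 5488^{2} = 30118144$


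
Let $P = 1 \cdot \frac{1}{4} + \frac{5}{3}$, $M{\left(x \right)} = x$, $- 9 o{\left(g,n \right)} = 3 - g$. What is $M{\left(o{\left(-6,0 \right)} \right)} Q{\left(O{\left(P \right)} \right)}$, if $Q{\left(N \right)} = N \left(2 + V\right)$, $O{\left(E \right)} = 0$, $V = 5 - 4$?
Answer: $0$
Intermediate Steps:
$o{\left(g,n \right)} = - \frac{1}{3} + \frac{g}{9}$ ($o{\left(g,n \right)} = - \frac{3 - g}{9} = - \frac{1}{3} + \frac{g}{9}$)
$V = 1$
$P = \frac{23}{12}$ ($P = 1 \cdot \frac{1}{4} + 5 \cdot \frac{1}{3} = \frac{1}{4} + \frac{5}{3} = \frac{23}{12} \approx 1.9167$)
$Q{\left(N \right)} = 3 N$ ($Q{\left(N \right)} = N \left(2 + 1\right) = N 3 = 3 N$)
$M{\left(o{\left(-6,0 \right)} \right)} Q{\left(O{\left(P \right)} \right)} = \left(- \frac{1}{3} + \frac{1}{9} \left(-6\right)\right) 3 \cdot 0 = \left(- \frac{1}{3} - \frac{2}{3}\right) 0 = \left(-1\right) 0 = 0$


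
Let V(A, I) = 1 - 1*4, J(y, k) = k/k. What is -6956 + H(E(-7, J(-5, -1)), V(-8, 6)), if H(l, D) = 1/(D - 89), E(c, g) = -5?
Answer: -639953/92 ≈ -6956.0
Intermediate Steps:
J(y, k) = 1
V(A, I) = -3 (V(A, I) = 1 - 4 = -3)
H(l, D) = 1/(-89 + D)
-6956 + H(E(-7, J(-5, -1)), V(-8, 6)) = -6956 + 1/(-89 - 3) = -6956 + 1/(-92) = -6956 - 1/92 = -639953/92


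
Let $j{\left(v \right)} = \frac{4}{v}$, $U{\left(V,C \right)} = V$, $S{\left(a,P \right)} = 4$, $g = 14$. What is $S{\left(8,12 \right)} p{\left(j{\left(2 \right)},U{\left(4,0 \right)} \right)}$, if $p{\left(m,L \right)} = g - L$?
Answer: $40$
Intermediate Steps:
$p{\left(m,L \right)} = 14 - L$
$S{\left(8,12 \right)} p{\left(j{\left(2 \right)},U{\left(4,0 \right)} \right)} = 4 \left(14 - 4\right) = 4 \cdot 10 = 40$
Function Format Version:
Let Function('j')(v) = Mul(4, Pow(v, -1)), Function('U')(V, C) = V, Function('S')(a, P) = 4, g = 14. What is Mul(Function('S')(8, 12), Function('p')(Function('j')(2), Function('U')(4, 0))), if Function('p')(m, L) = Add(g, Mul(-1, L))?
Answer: 40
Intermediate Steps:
Function('p')(m, L) = Add(14, Mul(-1, L))
Mul(Function('S')(8, 12), Function('p')(Function('j')(2), Function('U')(4, 0))) = Mul(4, Add(14, Mul(-1, 4))) = Mul(4, Add(14, -4)) = Mul(4, 10) = 40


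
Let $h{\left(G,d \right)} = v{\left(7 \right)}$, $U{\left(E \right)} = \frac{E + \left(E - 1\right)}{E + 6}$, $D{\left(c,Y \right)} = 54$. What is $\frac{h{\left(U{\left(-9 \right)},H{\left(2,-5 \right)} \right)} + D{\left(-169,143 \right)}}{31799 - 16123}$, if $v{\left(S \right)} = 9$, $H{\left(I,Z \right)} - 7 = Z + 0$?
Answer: $\frac{63}{15676} \approx 0.0040189$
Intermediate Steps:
$U{\left(E \right)} = \frac{-1 + 2 E}{6 + E}$ ($U{\left(E \right)} = \frac{E + \left(-1 + E\right)}{6 + E} = \frac{-1 + 2 E}{6 + E}$)
$H{\left(I,Z \right)} = 7 + Z$ ($H{\left(I,Z \right)} = 7 + \left(Z + 0\right) = 7 + Z$)
$h{\left(G,d \right)} = 9$
$\frac{h{\left(U{\left(-9 \right)},H{\left(2,-5 \right)} \right)} + D{\left(-169,143 \right)}}{31799 - 16123} = \frac{9 + 54}{31799 - 16123} = \frac{63}{15676}$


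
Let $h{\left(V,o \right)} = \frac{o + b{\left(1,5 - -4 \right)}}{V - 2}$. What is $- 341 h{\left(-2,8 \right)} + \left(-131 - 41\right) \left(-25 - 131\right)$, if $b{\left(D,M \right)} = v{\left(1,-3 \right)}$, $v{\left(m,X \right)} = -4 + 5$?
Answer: $\frac{110397}{4} \approx 27599.0$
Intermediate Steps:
$v{\left(m,X \right)} = 1$
$b{\left(D,M \right)} = 1$
$h{\left(V,o \right)} = \frac{1 + o}{-2 + V}$ ($h{\left(V,o \right)} = \frac{o + 1}{V - 2} = \frac{1 + o}{-2 + V}$)
$- 341 h{\left(-2,8 \right)} + \left(-131 - 41\right) \left(-25 - 131\right) = - 341 \frac{1 + 8}{-2 - 2} + \left(-131 - 41\right) \left(-25 - 131\right) = - 341 \frac{1}{-4} \cdot 9 - -26832 = - 341 \left(\left(- \frac{1}{4}\right) 9\right) + 26832 = \left(-341\right) \left(- \frac{9}{4}\right) + 26832 = \frac{3069}{4} + 26832 = \frac{110397}{4}$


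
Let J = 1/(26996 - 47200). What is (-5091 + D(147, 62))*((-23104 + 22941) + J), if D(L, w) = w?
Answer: 16561769337/20204 ≈ 8.1973e+5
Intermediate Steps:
J = -1/20204 (J = 1/(-20204) = -1/20204 ≈ -4.9495e-5)
(-5091 + D(147, 62))*((-23104 + 22941) + J) = (-5091 + 62)*((-23104 + 22941) - 1/20204) = -5029*(-163 - 1/20204) = -5029*(-3293253/20204) = 16561769337/20204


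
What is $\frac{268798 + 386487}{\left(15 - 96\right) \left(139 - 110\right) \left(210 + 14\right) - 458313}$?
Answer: $- \frac{655285}{984489} \approx -0.66561$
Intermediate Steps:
$\frac{268798 + 386487}{\left(15 - 96\right) \left(139 - 110\right) \left(210 + 14\right) - 458313} = \frac{655285}{\left(-81\right) 29 \cdot 224 - 458313} = \frac{655285}{\left(-2349\right) 224 - 458313} = \frac{655285}{-526176 - 458313} = \frac{655285}{-984489} = 655285 \left(- \frac{1}{984489}\right) = - \frac{655285}{984489}$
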